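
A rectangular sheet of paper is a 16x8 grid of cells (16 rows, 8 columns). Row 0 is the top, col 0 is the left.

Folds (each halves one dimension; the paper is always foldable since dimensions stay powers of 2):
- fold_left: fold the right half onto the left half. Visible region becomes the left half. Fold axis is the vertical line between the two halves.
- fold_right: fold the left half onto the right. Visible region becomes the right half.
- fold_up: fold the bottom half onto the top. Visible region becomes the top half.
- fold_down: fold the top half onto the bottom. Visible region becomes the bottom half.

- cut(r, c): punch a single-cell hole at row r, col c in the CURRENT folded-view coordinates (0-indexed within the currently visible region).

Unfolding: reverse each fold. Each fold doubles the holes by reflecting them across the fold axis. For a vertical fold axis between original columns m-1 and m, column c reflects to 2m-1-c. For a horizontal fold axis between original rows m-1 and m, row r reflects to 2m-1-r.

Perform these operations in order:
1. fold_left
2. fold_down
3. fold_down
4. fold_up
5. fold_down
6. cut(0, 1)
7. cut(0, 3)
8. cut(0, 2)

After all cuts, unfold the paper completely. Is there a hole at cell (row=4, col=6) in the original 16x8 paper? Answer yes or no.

Op 1 fold_left: fold axis v@4; visible region now rows[0,16) x cols[0,4) = 16x4
Op 2 fold_down: fold axis h@8; visible region now rows[8,16) x cols[0,4) = 8x4
Op 3 fold_down: fold axis h@12; visible region now rows[12,16) x cols[0,4) = 4x4
Op 4 fold_up: fold axis h@14; visible region now rows[12,14) x cols[0,4) = 2x4
Op 5 fold_down: fold axis h@13; visible region now rows[13,14) x cols[0,4) = 1x4
Op 6 cut(0, 1): punch at orig (13,1); cuts so far [(13, 1)]; region rows[13,14) x cols[0,4) = 1x4
Op 7 cut(0, 3): punch at orig (13,3); cuts so far [(13, 1), (13, 3)]; region rows[13,14) x cols[0,4) = 1x4
Op 8 cut(0, 2): punch at orig (13,2); cuts so far [(13, 1), (13, 2), (13, 3)]; region rows[13,14) x cols[0,4) = 1x4
Unfold 1 (reflect across h@13): 6 holes -> [(12, 1), (12, 2), (12, 3), (13, 1), (13, 2), (13, 3)]
Unfold 2 (reflect across h@14): 12 holes -> [(12, 1), (12, 2), (12, 3), (13, 1), (13, 2), (13, 3), (14, 1), (14, 2), (14, 3), (15, 1), (15, 2), (15, 3)]
Unfold 3 (reflect across h@12): 24 holes -> [(8, 1), (8, 2), (8, 3), (9, 1), (9, 2), (9, 3), (10, 1), (10, 2), (10, 3), (11, 1), (11, 2), (11, 3), (12, 1), (12, 2), (12, 3), (13, 1), (13, 2), (13, 3), (14, 1), (14, 2), (14, 3), (15, 1), (15, 2), (15, 3)]
Unfold 4 (reflect across h@8): 48 holes -> [(0, 1), (0, 2), (0, 3), (1, 1), (1, 2), (1, 3), (2, 1), (2, 2), (2, 3), (3, 1), (3, 2), (3, 3), (4, 1), (4, 2), (4, 3), (5, 1), (5, 2), (5, 3), (6, 1), (6, 2), (6, 3), (7, 1), (7, 2), (7, 3), (8, 1), (8, 2), (8, 3), (9, 1), (9, 2), (9, 3), (10, 1), (10, 2), (10, 3), (11, 1), (11, 2), (11, 3), (12, 1), (12, 2), (12, 3), (13, 1), (13, 2), (13, 3), (14, 1), (14, 2), (14, 3), (15, 1), (15, 2), (15, 3)]
Unfold 5 (reflect across v@4): 96 holes -> [(0, 1), (0, 2), (0, 3), (0, 4), (0, 5), (0, 6), (1, 1), (1, 2), (1, 3), (1, 4), (1, 5), (1, 6), (2, 1), (2, 2), (2, 3), (2, 4), (2, 5), (2, 6), (3, 1), (3, 2), (3, 3), (3, 4), (3, 5), (3, 6), (4, 1), (4, 2), (4, 3), (4, 4), (4, 5), (4, 6), (5, 1), (5, 2), (5, 3), (5, 4), (5, 5), (5, 6), (6, 1), (6, 2), (6, 3), (6, 4), (6, 5), (6, 6), (7, 1), (7, 2), (7, 3), (7, 4), (7, 5), (7, 6), (8, 1), (8, 2), (8, 3), (8, 4), (8, 5), (8, 6), (9, 1), (9, 2), (9, 3), (9, 4), (9, 5), (9, 6), (10, 1), (10, 2), (10, 3), (10, 4), (10, 5), (10, 6), (11, 1), (11, 2), (11, 3), (11, 4), (11, 5), (11, 6), (12, 1), (12, 2), (12, 3), (12, 4), (12, 5), (12, 6), (13, 1), (13, 2), (13, 3), (13, 4), (13, 5), (13, 6), (14, 1), (14, 2), (14, 3), (14, 4), (14, 5), (14, 6), (15, 1), (15, 2), (15, 3), (15, 4), (15, 5), (15, 6)]
Holes: [(0, 1), (0, 2), (0, 3), (0, 4), (0, 5), (0, 6), (1, 1), (1, 2), (1, 3), (1, 4), (1, 5), (1, 6), (2, 1), (2, 2), (2, 3), (2, 4), (2, 5), (2, 6), (3, 1), (3, 2), (3, 3), (3, 4), (3, 5), (3, 6), (4, 1), (4, 2), (4, 3), (4, 4), (4, 5), (4, 6), (5, 1), (5, 2), (5, 3), (5, 4), (5, 5), (5, 6), (6, 1), (6, 2), (6, 3), (6, 4), (6, 5), (6, 6), (7, 1), (7, 2), (7, 3), (7, 4), (7, 5), (7, 6), (8, 1), (8, 2), (8, 3), (8, 4), (8, 5), (8, 6), (9, 1), (9, 2), (9, 3), (9, 4), (9, 5), (9, 6), (10, 1), (10, 2), (10, 3), (10, 4), (10, 5), (10, 6), (11, 1), (11, 2), (11, 3), (11, 4), (11, 5), (11, 6), (12, 1), (12, 2), (12, 3), (12, 4), (12, 5), (12, 6), (13, 1), (13, 2), (13, 3), (13, 4), (13, 5), (13, 6), (14, 1), (14, 2), (14, 3), (14, 4), (14, 5), (14, 6), (15, 1), (15, 2), (15, 3), (15, 4), (15, 5), (15, 6)]

Answer: yes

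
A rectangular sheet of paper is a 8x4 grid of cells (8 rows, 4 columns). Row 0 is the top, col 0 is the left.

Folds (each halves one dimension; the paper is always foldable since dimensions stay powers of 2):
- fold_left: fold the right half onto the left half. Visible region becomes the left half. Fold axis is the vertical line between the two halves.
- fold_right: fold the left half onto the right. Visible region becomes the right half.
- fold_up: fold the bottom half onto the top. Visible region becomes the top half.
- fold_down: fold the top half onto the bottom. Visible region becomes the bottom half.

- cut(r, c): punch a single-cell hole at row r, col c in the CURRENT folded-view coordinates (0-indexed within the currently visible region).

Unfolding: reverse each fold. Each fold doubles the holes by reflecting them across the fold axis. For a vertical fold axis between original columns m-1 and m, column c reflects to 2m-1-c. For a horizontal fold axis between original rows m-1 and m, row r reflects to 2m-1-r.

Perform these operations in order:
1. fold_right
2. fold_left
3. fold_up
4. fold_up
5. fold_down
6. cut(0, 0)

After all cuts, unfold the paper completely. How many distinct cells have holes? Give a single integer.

Op 1 fold_right: fold axis v@2; visible region now rows[0,8) x cols[2,4) = 8x2
Op 2 fold_left: fold axis v@3; visible region now rows[0,8) x cols[2,3) = 8x1
Op 3 fold_up: fold axis h@4; visible region now rows[0,4) x cols[2,3) = 4x1
Op 4 fold_up: fold axis h@2; visible region now rows[0,2) x cols[2,3) = 2x1
Op 5 fold_down: fold axis h@1; visible region now rows[1,2) x cols[2,3) = 1x1
Op 6 cut(0, 0): punch at orig (1,2); cuts so far [(1, 2)]; region rows[1,2) x cols[2,3) = 1x1
Unfold 1 (reflect across h@1): 2 holes -> [(0, 2), (1, 2)]
Unfold 2 (reflect across h@2): 4 holes -> [(0, 2), (1, 2), (2, 2), (3, 2)]
Unfold 3 (reflect across h@4): 8 holes -> [(0, 2), (1, 2), (2, 2), (3, 2), (4, 2), (5, 2), (6, 2), (7, 2)]
Unfold 4 (reflect across v@3): 16 holes -> [(0, 2), (0, 3), (1, 2), (1, 3), (2, 2), (2, 3), (3, 2), (3, 3), (4, 2), (4, 3), (5, 2), (5, 3), (6, 2), (6, 3), (7, 2), (7, 3)]
Unfold 5 (reflect across v@2): 32 holes -> [(0, 0), (0, 1), (0, 2), (0, 3), (1, 0), (1, 1), (1, 2), (1, 3), (2, 0), (2, 1), (2, 2), (2, 3), (3, 0), (3, 1), (3, 2), (3, 3), (4, 0), (4, 1), (4, 2), (4, 3), (5, 0), (5, 1), (5, 2), (5, 3), (6, 0), (6, 1), (6, 2), (6, 3), (7, 0), (7, 1), (7, 2), (7, 3)]

Answer: 32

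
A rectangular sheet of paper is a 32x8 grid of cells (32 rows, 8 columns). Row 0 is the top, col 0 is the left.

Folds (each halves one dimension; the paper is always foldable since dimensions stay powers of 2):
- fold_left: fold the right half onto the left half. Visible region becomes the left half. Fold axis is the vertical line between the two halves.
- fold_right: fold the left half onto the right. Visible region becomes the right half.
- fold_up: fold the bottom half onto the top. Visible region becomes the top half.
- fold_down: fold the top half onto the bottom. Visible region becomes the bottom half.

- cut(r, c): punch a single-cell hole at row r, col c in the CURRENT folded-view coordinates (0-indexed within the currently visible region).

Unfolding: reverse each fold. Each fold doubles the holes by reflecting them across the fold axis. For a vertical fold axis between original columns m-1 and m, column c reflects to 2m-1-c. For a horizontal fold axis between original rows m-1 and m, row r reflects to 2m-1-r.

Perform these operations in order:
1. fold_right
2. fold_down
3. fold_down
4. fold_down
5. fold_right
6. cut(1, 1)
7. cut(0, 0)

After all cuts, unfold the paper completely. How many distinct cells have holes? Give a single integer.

Answer: 64

Derivation:
Op 1 fold_right: fold axis v@4; visible region now rows[0,32) x cols[4,8) = 32x4
Op 2 fold_down: fold axis h@16; visible region now rows[16,32) x cols[4,8) = 16x4
Op 3 fold_down: fold axis h@24; visible region now rows[24,32) x cols[4,8) = 8x4
Op 4 fold_down: fold axis h@28; visible region now rows[28,32) x cols[4,8) = 4x4
Op 5 fold_right: fold axis v@6; visible region now rows[28,32) x cols[6,8) = 4x2
Op 6 cut(1, 1): punch at orig (29,7); cuts so far [(29, 7)]; region rows[28,32) x cols[6,8) = 4x2
Op 7 cut(0, 0): punch at orig (28,6); cuts so far [(28, 6), (29, 7)]; region rows[28,32) x cols[6,8) = 4x2
Unfold 1 (reflect across v@6): 4 holes -> [(28, 5), (28, 6), (29, 4), (29, 7)]
Unfold 2 (reflect across h@28): 8 holes -> [(26, 4), (26, 7), (27, 5), (27, 6), (28, 5), (28, 6), (29, 4), (29, 7)]
Unfold 3 (reflect across h@24): 16 holes -> [(18, 4), (18, 7), (19, 5), (19, 6), (20, 5), (20, 6), (21, 4), (21, 7), (26, 4), (26, 7), (27, 5), (27, 6), (28, 5), (28, 6), (29, 4), (29, 7)]
Unfold 4 (reflect across h@16): 32 holes -> [(2, 4), (2, 7), (3, 5), (3, 6), (4, 5), (4, 6), (5, 4), (5, 7), (10, 4), (10, 7), (11, 5), (11, 6), (12, 5), (12, 6), (13, 4), (13, 7), (18, 4), (18, 7), (19, 5), (19, 6), (20, 5), (20, 6), (21, 4), (21, 7), (26, 4), (26, 7), (27, 5), (27, 6), (28, 5), (28, 6), (29, 4), (29, 7)]
Unfold 5 (reflect across v@4): 64 holes -> [(2, 0), (2, 3), (2, 4), (2, 7), (3, 1), (3, 2), (3, 5), (3, 6), (4, 1), (4, 2), (4, 5), (4, 6), (5, 0), (5, 3), (5, 4), (5, 7), (10, 0), (10, 3), (10, 4), (10, 7), (11, 1), (11, 2), (11, 5), (11, 6), (12, 1), (12, 2), (12, 5), (12, 6), (13, 0), (13, 3), (13, 4), (13, 7), (18, 0), (18, 3), (18, 4), (18, 7), (19, 1), (19, 2), (19, 5), (19, 6), (20, 1), (20, 2), (20, 5), (20, 6), (21, 0), (21, 3), (21, 4), (21, 7), (26, 0), (26, 3), (26, 4), (26, 7), (27, 1), (27, 2), (27, 5), (27, 6), (28, 1), (28, 2), (28, 5), (28, 6), (29, 0), (29, 3), (29, 4), (29, 7)]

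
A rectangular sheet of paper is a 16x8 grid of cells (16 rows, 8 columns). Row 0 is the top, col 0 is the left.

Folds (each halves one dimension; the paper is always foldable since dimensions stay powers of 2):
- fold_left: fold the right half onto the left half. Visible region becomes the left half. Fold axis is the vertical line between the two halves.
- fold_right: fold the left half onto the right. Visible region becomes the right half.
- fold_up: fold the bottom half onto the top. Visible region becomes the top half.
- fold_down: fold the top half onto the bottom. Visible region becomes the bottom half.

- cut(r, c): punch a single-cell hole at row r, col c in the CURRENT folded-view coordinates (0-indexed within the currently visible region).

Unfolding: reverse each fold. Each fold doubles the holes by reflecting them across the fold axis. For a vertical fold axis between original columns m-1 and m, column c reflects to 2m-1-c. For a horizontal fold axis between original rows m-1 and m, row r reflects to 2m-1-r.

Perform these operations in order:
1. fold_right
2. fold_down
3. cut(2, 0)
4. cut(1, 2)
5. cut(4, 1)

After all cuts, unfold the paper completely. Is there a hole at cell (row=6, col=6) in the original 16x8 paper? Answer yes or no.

Op 1 fold_right: fold axis v@4; visible region now rows[0,16) x cols[4,8) = 16x4
Op 2 fold_down: fold axis h@8; visible region now rows[8,16) x cols[4,8) = 8x4
Op 3 cut(2, 0): punch at orig (10,4); cuts so far [(10, 4)]; region rows[8,16) x cols[4,8) = 8x4
Op 4 cut(1, 2): punch at orig (9,6); cuts so far [(9, 6), (10, 4)]; region rows[8,16) x cols[4,8) = 8x4
Op 5 cut(4, 1): punch at orig (12,5); cuts so far [(9, 6), (10, 4), (12, 5)]; region rows[8,16) x cols[4,8) = 8x4
Unfold 1 (reflect across h@8): 6 holes -> [(3, 5), (5, 4), (6, 6), (9, 6), (10, 4), (12, 5)]
Unfold 2 (reflect across v@4): 12 holes -> [(3, 2), (3, 5), (5, 3), (5, 4), (6, 1), (6, 6), (9, 1), (9, 6), (10, 3), (10, 4), (12, 2), (12, 5)]
Holes: [(3, 2), (3, 5), (5, 3), (5, 4), (6, 1), (6, 6), (9, 1), (9, 6), (10, 3), (10, 4), (12, 2), (12, 5)]

Answer: yes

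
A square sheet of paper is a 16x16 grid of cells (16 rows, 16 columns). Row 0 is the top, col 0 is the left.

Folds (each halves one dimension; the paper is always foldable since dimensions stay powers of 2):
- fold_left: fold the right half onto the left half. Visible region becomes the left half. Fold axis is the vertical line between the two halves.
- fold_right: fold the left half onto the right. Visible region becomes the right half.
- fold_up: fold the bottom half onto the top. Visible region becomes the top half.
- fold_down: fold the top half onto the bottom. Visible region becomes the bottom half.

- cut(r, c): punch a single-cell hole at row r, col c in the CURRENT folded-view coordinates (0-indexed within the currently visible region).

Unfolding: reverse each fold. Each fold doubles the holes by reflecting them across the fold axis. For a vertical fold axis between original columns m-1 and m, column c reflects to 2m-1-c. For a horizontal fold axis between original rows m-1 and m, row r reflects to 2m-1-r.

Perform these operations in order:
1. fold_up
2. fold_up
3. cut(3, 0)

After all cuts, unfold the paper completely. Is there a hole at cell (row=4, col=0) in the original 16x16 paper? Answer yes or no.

Op 1 fold_up: fold axis h@8; visible region now rows[0,8) x cols[0,16) = 8x16
Op 2 fold_up: fold axis h@4; visible region now rows[0,4) x cols[0,16) = 4x16
Op 3 cut(3, 0): punch at orig (3,0); cuts so far [(3, 0)]; region rows[0,4) x cols[0,16) = 4x16
Unfold 1 (reflect across h@4): 2 holes -> [(3, 0), (4, 0)]
Unfold 2 (reflect across h@8): 4 holes -> [(3, 0), (4, 0), (11, 0), (12, 0)]
Holes: [(3, 0), (4, 0), (11, 0), (12, 0)]

Answer: yes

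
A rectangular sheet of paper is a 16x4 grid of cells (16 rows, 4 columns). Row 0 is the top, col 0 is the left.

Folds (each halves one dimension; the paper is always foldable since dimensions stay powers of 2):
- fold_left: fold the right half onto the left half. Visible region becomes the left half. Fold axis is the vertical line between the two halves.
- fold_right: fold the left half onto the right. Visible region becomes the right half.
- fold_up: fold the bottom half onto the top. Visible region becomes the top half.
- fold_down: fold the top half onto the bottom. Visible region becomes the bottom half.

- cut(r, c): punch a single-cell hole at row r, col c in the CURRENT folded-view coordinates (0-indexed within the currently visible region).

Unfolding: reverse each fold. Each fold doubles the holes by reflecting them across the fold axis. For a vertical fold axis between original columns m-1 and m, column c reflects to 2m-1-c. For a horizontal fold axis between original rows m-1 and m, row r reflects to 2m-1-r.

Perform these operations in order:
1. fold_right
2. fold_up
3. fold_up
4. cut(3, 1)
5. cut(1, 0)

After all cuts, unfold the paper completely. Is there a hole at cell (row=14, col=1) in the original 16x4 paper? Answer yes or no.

Op 1 fold_right: fold axis v@2; visible region now rows[0,16) x cols[2,4) = 16x2
Op 2 fold_up: fold axis h@8; visible region now rows[0,8) x cols[2,4) = 8x2
Op 3 fold_up: fold axis h@4; visible region now rows[0,4) x cols[2,4) = 4x2
Op 4 cut(3, 1): punch at orig (3,3); cuts so far [(3, 3)]; region rows[0,4) x cols[2,4) = 4x2
Op 5 cut(1, 0): punch at orig (1,2); cuts so far [(1, 2), (3, 3)]; region rows[0,4) x cols[2,4) = 4x2
Unfold 1 (reflect across h@4): 4 holes -> [(1, 2), (3, 3), (4, 3), (6, 2)]
Unfold 2 (reflect across h@8): 8 holes -> [(1, 2), (3, 3), (4, 3), (6, 2), (9, 2), (11, 3), (12, 3), (14, 2)]
Unfold 3 (reflect across v@2): 16 holes -> [(1, 1), (1, 2), (3, 0), (3, 3), (4, 0), (4, 3), (6, 1), (6, 2), (9, 1), (9, 2), (11, 0), (11, 3), (12, 0), (12, 3), (14, 1), (14, 2)]
Holes: [(1, 1), (1, 2), (3, 0), (3, 3), (4, 0), (4, 3), (6, 1), (6, 2), (9, 1), (9, 2), (11, 0), (11, 3), (12, 0), (12, 3), (14, 1), (14, 2)]

Answer: yes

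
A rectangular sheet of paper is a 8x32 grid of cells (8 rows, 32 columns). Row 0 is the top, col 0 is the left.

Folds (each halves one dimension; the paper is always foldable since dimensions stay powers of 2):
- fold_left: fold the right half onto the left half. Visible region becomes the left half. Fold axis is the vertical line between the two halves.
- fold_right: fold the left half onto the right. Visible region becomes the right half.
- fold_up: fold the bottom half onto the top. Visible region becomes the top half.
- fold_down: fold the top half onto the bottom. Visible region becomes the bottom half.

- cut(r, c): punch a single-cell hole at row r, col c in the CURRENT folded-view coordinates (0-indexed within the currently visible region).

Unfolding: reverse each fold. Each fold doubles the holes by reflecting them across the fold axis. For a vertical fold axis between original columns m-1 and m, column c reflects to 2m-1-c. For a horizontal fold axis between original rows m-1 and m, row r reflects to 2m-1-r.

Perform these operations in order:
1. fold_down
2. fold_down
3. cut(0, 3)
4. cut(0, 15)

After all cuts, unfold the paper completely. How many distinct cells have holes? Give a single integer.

Op 1 fold_down: fold axis h@4; visible region now rows[4,8) x cols[0,32) = 4x32
Op 2 fold_down: fold axis h@6; visible region now rows[6,8) x cols[0,32) = 2x32
Op 3 cut(0, 3): punch at orig (6,3); cuts so far [(6, 3)]; region rows[6,8) x cols[0,32) = 2x32
Op 4 cut(0, 15): punch at orig (6,15); cuts so far [(6, 3), (6, 15)]; region rows[6,8) x cols[0,32) = 2x32
Unfold 1 (reflect across h@6): 4 holes -> [(5, 3), (5, 15), (6, 3), (6, 15)]
Unfold 2 (reflect across h@4): 8 holes -> [(1, 3), (1, 15), (2, 3), (2, 15), (5, 3), (5, 15), (6, 3), (6, 15)]

Answer: 8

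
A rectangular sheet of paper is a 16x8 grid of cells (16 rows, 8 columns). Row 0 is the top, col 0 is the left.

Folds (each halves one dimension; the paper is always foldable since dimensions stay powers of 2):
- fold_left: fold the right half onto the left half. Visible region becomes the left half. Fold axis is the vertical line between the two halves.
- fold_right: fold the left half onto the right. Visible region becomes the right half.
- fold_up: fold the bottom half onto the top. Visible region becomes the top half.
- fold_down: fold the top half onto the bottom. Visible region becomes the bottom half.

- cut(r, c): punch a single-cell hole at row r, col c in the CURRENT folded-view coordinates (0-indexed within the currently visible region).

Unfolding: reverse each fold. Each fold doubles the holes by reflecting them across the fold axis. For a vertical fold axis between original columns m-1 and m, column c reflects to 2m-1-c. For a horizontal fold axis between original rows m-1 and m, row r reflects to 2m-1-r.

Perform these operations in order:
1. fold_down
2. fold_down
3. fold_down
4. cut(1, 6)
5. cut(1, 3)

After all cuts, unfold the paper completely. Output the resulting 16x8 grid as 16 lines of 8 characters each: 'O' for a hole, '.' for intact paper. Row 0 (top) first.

Answer: ...O..O.
........
........
...O..O.
...O..O.
........
........
...O..O.
...O..O.
........
........
...O..O.
...O..O.
........
........
...O..O.

Derivation:
Op 1 fold_down: fold axis h@8; visible region now rows[8,16) x cols[0,8) = 8x8
Op 2 fold_down: fold axis h@12; visible region now rows[12,16) x cols[0,8) = 4x8
Op 3 fold_down: fold axis h@14; visible region now rows[14,16) x cols[0,8) = 2x8
Op 4 cut(1, 6): punch at orig (15,6); cuts so far [(15, 6)]; region rows[14,16) x cols[0,8) = 2x8
Op 5 cut(1, 3): punch at orig (15,3); cuts so far [(15, 3), (15, 6)]; region rows[14,16) x cols[0,8) = 2x8
Unfold 1 (reflect across h@14): 4 holes -> [(12, 3), (12, 6), (15, 3), (15, 6)]
Unfold 2 (reflect across h@12): 8 holes -> [(8, 3), (8, 6), (11, 3), (11, 6), (12, 3), (12, 6), (15, 3), (15, 6)]
Unfold 3 (reflect across h@8): 16 holes -> [(0, 3), (0, 6), (3, 3), (3, 6), (4, 3), (4, 6), (7, 3), (7, 6), (8, 3), (8, 6), (11, 3), (11, 6), (12, 3), (12, 6), (15, 3), (15, 6)]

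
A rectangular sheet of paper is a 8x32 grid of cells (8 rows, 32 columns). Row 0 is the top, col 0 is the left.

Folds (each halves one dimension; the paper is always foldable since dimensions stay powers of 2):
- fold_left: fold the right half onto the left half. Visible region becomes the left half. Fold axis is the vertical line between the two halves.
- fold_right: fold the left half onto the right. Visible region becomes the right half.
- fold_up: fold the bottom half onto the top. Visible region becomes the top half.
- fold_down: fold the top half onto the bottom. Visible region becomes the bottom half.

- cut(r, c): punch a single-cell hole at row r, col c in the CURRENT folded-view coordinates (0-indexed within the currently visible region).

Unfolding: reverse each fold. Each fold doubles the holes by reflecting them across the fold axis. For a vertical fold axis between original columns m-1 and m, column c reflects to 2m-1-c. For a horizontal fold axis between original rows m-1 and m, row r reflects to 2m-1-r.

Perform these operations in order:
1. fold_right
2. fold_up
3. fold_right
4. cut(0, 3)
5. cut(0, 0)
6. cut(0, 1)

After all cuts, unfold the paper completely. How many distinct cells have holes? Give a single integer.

Op 1 fold_right: fold axis v@16; visible region now rows[0,8) x cols[16,32) = 8x16
Op 2 fold_up: fold axis h@4; visible region now rows[0,4) x cols[16,32) = 4x16
Op 3 fold_right: fold axis v@24; visible region now rows[0,4) x cols[24,32) = 4x8
Op 4 cut(0, 3): punch at orig (0,27); cuts so far [(0, 27)]; region rows[0,4) x cols[24,32) = 4x8
Op 5 cut(0, 0): punch at orig (0,24); cuts so far [(0, 24), (0, 27)]; region rows[0,4) x cols[24,32) = 4x8
Op 6 cut(0, 1): punch at orig (0,25); cuts so far [(0, 24), (0, 25), (0, 27)]; region rows[0,4) x cols[24,32) = 4x8
Unfold 1 (reflect across v@24): 6 holes -> [(0, 20), (0, 22), (0, 23), (0, 24), (0, 25), (0, 27)]
Unfold 2 (reflect across h@4): 12 holes -> [(0, 20), (0, 22), (0, 23), (0, 24), (0, 25), (0, 27), (7, 20), (7, 22), (7, 23), (7, 24), (7, 25), (7, 27)]
Unfold 3 (reflect across v@16): 24 holes -> [(0, 4), (0, 6), (0, 7), (0, 8), (0, 9), (0, 11), (0, 20), (0, 22), (0, 23), (0, 24), (0, 25), (0, 27), (7, 4), (7, 6), (7, 7), (7, 8), (7, 9), (7, 11), (7, 20), (7, 22), (7, 23), (7, 24), (7, 25), (7, 27)]

Answer: 24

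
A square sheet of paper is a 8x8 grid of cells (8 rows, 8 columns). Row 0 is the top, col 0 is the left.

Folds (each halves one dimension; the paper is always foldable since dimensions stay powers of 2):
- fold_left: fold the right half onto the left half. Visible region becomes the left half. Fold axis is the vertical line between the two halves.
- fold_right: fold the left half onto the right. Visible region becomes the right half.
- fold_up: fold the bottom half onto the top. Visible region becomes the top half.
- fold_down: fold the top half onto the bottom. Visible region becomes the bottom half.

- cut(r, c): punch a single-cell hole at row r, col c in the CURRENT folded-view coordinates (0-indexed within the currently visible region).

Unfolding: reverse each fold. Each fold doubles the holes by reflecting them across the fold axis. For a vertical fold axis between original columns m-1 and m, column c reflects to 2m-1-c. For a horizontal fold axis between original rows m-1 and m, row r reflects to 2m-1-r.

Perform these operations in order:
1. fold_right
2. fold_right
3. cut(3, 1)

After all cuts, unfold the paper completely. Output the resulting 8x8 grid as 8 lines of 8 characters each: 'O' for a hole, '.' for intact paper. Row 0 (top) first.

Answer: ........
........
........
O..OO..O
........
........
........
........

Derivation:
Op 1 fold_right: fold axis v@4; visible region now rows[0,8) x cols[4,8) = 8x4
Op 2 fold_right: fold axis v@6; visible region now rows[0,8) x cols[6,8) = 8x2
Op 3 cut(3, 1): punch at orig (3,7); cuts so far [(3, 7)]; region rows[0,8) x cols[6,8) = 8x2
Unfold 1 (reflect across v@6): 2 holes -> [(3, 4), (3, 7)]
Unfold 2 (reflect across v@4): 4 holes -> [(3, 0), (3, 3), (3, 4), (3, 7)]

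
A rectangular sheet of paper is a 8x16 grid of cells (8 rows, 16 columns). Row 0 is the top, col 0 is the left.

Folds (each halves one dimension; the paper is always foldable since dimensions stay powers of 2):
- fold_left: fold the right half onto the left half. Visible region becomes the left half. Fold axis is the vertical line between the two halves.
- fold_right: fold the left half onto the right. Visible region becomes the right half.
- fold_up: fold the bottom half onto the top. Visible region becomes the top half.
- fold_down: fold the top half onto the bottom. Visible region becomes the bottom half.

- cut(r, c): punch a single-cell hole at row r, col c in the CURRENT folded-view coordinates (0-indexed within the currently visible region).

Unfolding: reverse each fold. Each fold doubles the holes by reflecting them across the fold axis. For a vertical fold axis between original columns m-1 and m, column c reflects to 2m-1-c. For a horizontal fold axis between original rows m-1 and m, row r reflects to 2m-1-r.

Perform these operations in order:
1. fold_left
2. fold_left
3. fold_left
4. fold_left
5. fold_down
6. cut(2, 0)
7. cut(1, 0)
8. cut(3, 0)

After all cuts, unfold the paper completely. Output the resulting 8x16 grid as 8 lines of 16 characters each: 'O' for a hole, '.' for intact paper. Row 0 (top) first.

Op 1 fold_left: fold axis v@8; visible region now rows[0,8) x cols[0,8) = 8x8
Op 2 fold_left: fold axis v@4; visible region now rows[0,8) x cols[0,4) = 8x4
Op 3 fold_left: fold axis v@2; visible region now rows[0,8) x cols[0,2) = 8x2
Op 4 fold_left: fold axis v@1; visible region now rows[0,8) x cols[0,1) = 8x1
Op 5 fold_down: fold axis h@4; visible region now rows[4,8) x cols[0,1) = 4x1
Op 6 cut(2, 0): punch at orig (6,0); cuts so far [(6, 0)]; region rows[4,8) x cols[0,1) = 4x1
Op 7 cut(1, 0): punch at orig (5,0); cuts so far [(5, 0), (6, 0)]; region rows[4,8) x cols[0,1) = 4x1
Op 8 cut(3, 0): punch at orig (7,0); cuts so far [(5, 0), (6, 0), (7, 0)]; region rows[4,8) x cols[0,1) = 4x1
Unfold 1 (reflect across h@4): 6 holes -> [(0, 0), (1, 0), (2, 0), (5, 0), (6, 0), (7, 0)]
Unfold 2 (reflect across v@1): 12 holes -> [(0, 0), (0, 1), (1, 0), (1, 1), (2, 0), (2, 1), (5, 0), (5, 1), (6, 0), (6, 1), (7, 0), (7, 1)]
Unfold 3 (reflect across v@2): 24 holes -> [(0, 0), (0, 1), (0, 2), (0, 3), (1, 0), (1, 1), (1, 2), (1, 3), (2, 0), (2, 1), (2, 2), (2, 3), (5, 0), (5, 1), (5, 2), (5, 3), (6, 0), (6, 1), (6, 2), (6, 3), (7, 0), (7, 1), (7, 2), (7, 3)]
Unfold 4 (reflect across v@4): 48 holes -> [(0, 0), (0, 1), (0, 2), (0, 3), (0, 4), (0, 5), (0, 6), (0, 7), (1, 0), (1, 1), (1, 2), (1, 3), (1, 4), (1, 5), (1, 6), (1, 7), (2, 0), (2, 1), (2, 2), (2, 3), (2, 4), (2, 5), (2, 6), (2, 7), (5, 0), (5, 1), (5, 2), (5, 3), (5, 4), (5, 5), (5, 6), (5, 7), (6, 0), (6, 1), (6, 2), (6, 3), (6, 4), (6, 5), (6, 6), (6, 7), (7, 0), (7, 1), (7, 2), (7, 3), (7, 4), (7, 5), (7, 6), (7, 7)]
Unfold 5 (reflect across v@8): 96 holes -> [(0, 0), (0, 1), (0, 2), (0, 3), (0, 4), (0, 5), (0, 6), (0, 7), (0, 8), (0, 9), (0, 10), (0, 11), (0, 12), (0, 13), (0, 14), (0, 15), (1, 0), (1, 1), (1, 2), (1, 3), (1, 4), (1, 5), (1, 6), (1, 7), (1, 8), (1, 9), (1, 10), (1, 11), (1, 12), (1, 13), (1, 14), (1, 15), (2, 0), (2, 1), (2, 2), (2, 3), (2, 4), (2, 5), (2, 6), (2, 7), (2, 8), (2, 9), (2, 10), (2, 11), (2, 12), (2, 13), (2, 14), (2, 15), (5, 0), (5, 1), (5, 2), (5, 3), (5, 4), (5, 5), (5, 6), (5, 7), (5, 8), (5, 9), (5, 10), (5, 11), (5, 12), (5, 13), (5, 14), (5, 15), (6, 0), (6, 1), (6, 2), (6, 3), (6, 4), (6, 5), (6, 6), (6, 7), (6, 8), (6, 9), (6, 10), (6, 11), (6, 12), (6, 13), (6, 14), (6, 15), (7, 0), (7, 1), (7, 2), (7, 3), (7, 4), (7, 5), (7, 6), (7, 7), (7, 8), (7, 9), (7, 10), (7, 11), (7, 12), (7, 13), (7, 14), (7, 15)]

Answer: OOOOOOOOOOOOOOOO
OOOOOOOOOOOOOOOO
OOOOOOOOOOOOOOOO
................
................
OOOOOOOOOOOOOOOO
OOOOOOOOOOOOOOOO
OOOOOOOOOOOOOOOO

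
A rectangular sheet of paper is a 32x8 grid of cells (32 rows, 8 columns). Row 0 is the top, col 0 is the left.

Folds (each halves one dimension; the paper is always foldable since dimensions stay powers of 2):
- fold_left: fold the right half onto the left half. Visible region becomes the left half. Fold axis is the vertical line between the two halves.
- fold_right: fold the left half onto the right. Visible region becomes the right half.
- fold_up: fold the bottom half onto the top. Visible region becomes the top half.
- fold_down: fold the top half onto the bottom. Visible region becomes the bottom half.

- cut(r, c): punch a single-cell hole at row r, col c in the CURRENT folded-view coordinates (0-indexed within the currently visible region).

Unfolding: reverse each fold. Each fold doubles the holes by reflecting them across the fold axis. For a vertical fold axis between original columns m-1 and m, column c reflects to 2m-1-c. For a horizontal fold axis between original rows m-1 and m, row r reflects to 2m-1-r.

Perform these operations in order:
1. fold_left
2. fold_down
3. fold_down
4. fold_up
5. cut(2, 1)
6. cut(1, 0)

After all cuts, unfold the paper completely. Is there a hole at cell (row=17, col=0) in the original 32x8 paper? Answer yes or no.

Answer: yes

Derivation:
Op 1 fold_left: fold axis v@4; visible region now rows[0,32) x cols[0,4) = 32x4
Op 2 fold_down: fold axis h@16; visible region now rows[16,32) x cols[0,4) = 16x4
Op 3 fold_down: fold axis h@24; visible region now rows[24,32) x cols[0,4) = 8x4
Op 4 fold_up: fold axis h@28; visible region now rows[24,28) x cols[0,4) = 4x4
Op 5 cut(2, 1): punch at orig (26,1); cuts so far [(26, 1)]; region rows[24,28) x cols[0,4) = 4x4
Op 6 cut(1, 0): punch at orig (25,0); cuts so far [(25, 0), (26, 1)]; region rows[24,28) x cols[0,4) = 4x4
Unfold 1 (reflect across h@28): 4 holes -> [(25, 0), (26, 1), (29, 1), (30, 0)]
Unfold 2 (reflect across h@24): 8 holes -> [(17, 0), (18, 1), (21, 1), (22, 0), (25, 0), (26, 1), (29, 1), (30, 0)]
Unfold 3 (reflect across h@16): 16 holes -> [(1, 0), (2, 1), (5, 1), (6, 0), (9, 0), (10, 1), (13, 1), (14, 0), (17, 0), (18, 1), (21, 1), (22, 0), (25, 0), (26, 1), (29, 1), (30, 0)]
Unfold 4 (reflect across v@4): 32 holes -> [(1, 0), (1, 7), (2, 1), (2, 6), (5, 1), (5, 6), (6, 0), (6, 7), (9, 0), (9, 7), (10, 1), (10, 6), (13, 1), (13, 6), (14, 0), (14, 7), (17, 0), (17, 7), (18, 1), (18, 6), (21, 1), (21, 6), (22, 0), (22, 7), (25, 0), (25, 7), (26, 1), (26, 6), (29, 1), (29, 6), (30, 0), (30, 7)]
Holes: [(1, 0), (1, 7), (2, 1), (2, 6), (5, 1), (5, 6), (6, 0), (6, 7), (9, 0), (9, 7), (10, 1), (10, 6), (13, 1), (13, 6), (14, 0), (14, 7), (17, 0), (17, 7), (18, 1), (18, 6), (21, 1), (21, 6), (22, 0), (22, 7), (25, 0), (25, 7), (26, 1), (26, 6), (29, 1), (29, 6), (30, 0), (30, 7)]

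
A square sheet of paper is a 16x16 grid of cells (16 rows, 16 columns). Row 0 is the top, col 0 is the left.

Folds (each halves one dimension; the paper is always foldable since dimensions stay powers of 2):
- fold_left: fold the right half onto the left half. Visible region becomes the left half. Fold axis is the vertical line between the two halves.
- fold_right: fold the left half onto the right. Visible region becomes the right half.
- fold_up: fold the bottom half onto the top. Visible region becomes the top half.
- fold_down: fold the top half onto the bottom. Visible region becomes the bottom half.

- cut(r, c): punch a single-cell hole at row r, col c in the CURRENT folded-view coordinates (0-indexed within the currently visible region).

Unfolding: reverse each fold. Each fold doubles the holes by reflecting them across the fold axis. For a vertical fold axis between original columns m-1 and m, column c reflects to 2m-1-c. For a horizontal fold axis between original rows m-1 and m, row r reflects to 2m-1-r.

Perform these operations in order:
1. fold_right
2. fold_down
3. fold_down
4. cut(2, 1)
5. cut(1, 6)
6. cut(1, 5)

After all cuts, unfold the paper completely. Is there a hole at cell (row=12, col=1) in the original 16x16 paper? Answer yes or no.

Op 1 fold_right: fold axis v@8; visible region now rows[0,16) x cols[8,16) = 16x8
Op 2 fold_down: fold axis h@8; visible region now rows[8,16) x cols[8,16) = 8x8
Op 3 fold_down: fold axis h@12; visible region now rows[12,16) x cols[8,16) = 4x8
Op 4 cut(2, 1): punch at orig (14,9); cuts so far [(14, 9)]; region rows[12,16) x cols[8,16) = 4x8
Op 5 cut(1, 6): punch at orig (13,14); cuts so far [(13, 14), (14, 9)]; region rows[12,16) x cols[8,16) = 4x8
Op 6 cut(1, 5): punch at orig (13,13); cuts so far [(13, 13), (13, 14), (14, 9)]; region rows[12,16) x cols[8,16) = 4x8
Unfold 1 (reflect across h@12): 6 holes -> [(9, 9), (10, 13), (10, 14), (13, 13), (13, 14), (14, 9)]
Unfold 2 (reflect across h@8): 12 holes -> [(1, 9), (2, 13), (2, 14), (5, 13), (5, 14), (6, 9), (9, 9), (10, 13), (10, 14), (13, 13), (13, 14), (14, 9)]
Unfold 3 (reflect across v@8): 24 holes -> [(1, 6), (1, 9), (2, 1), (2, 2), (2, 13), (2, 14), (5, 1), (5, 2), (5, 13), (5, 14), (6, 6), (6, 9), (9, 6), (9, 9), (10, 1), (10, 2), (10, 13), (10, 14), (13, 1), (13, 2), (13, 13), (13, 14), (14, 6), (14, 9)]
Holes: [(1, 6), (1, 9), (2, 1), (2, 2), (2, 13), (2, 14), (5, 1), (5, 2), (5, 13), (5, 14), (6, 6), (6, 9), (9, 6), (9, 9), (10, 1), (10, 2), (10, 13), (10, 14), (13, 1), (13, 2), (13, 13), (13, 14), (14, 6), (14, 9)]

Answer: no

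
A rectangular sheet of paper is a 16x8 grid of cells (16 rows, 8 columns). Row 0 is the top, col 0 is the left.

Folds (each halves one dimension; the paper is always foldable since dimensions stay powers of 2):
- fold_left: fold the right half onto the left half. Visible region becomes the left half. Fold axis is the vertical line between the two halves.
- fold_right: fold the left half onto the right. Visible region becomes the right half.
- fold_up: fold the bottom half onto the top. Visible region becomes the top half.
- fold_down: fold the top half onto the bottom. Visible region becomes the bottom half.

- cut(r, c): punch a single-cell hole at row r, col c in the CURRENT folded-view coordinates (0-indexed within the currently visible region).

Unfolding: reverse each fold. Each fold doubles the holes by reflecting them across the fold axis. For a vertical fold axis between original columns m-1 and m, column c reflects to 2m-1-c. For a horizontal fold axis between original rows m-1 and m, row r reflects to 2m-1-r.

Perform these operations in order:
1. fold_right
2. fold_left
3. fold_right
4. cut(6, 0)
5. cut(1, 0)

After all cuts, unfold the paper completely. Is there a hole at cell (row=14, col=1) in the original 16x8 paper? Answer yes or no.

Op 1 fold_right: fold axis v@4; visible region now rows[0,16) x cols[4,8) = 16x4
Op 2 fold_left: fold axis v@6; visible region now rows[0,16) x cols[4,6) = 16x2
Op 3 fold_right: fold axis v@5; visible region now rows[0,16) x cols[5,6) = 16x1
Op 4 cut(6, 0): punch at orig (6,5); cuts so far [(6, 5)]; region rows[0,16) x cols[5,6) = 16x1
Op 5 cut(1, 0): punch at orig (1,5); cuts so far [(1, 5), (6, 5)]; region rows[0,16) x cols[5,6) = 16x1
Unfold 1 (reflect across v@5): 4 holes -> [(1, 4), (1, 5), (6, 4), (6, 5)]
Unfold 2 (reflect across v@6): 8 holes -> [(1, 4), (1, 5), (1, 6), (1, 7), (6, 4), (6, 5), (6, 6), (6, 7)]
Unfold 3 (reflect across v@4): 16 holes -> [(1, 0), (1, 1), (1, 2), (1, 3), (1, 4), (1, 5), (1, 6), (1, 7), (6, 0), (6, 1), (6, 2), (6, 3), (6, 4), (6, 5), (6, 6), (6, 7)]
Holes: [(1, 0), (1, 1), (1, 2), (1, 3), (1, 4), (1, 5), (1, 6), (1, 7), (6, 0), (6, 1), (6, 2), (6, 3), (6, 4), (6, 5), (6, 6), (6, 7)]

Answer: no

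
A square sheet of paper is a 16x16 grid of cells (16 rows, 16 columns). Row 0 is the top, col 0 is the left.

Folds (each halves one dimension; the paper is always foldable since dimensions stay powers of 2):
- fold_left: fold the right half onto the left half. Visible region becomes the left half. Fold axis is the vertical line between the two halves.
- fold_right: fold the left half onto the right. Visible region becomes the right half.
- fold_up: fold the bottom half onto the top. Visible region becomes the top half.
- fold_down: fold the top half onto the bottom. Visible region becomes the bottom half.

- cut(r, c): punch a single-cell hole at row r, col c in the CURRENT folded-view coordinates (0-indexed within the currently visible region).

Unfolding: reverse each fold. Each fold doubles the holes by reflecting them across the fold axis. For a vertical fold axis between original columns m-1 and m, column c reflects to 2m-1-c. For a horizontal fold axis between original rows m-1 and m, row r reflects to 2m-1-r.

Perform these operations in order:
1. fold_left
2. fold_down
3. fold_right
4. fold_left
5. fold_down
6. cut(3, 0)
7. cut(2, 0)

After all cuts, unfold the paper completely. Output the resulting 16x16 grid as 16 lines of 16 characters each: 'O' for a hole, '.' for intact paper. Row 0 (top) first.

Op 1 fold_left: fold axis v@8; visible region now rows[0,16) x cols[0,8) = 16x8
Op 2 fold_down: fold axis h@8; visible region now rows[8,16) x cols[0,8) = 8x8
Op 3 fold_right: fold axis v@4; visible region now rows[8,16) x cols[4,8) = 8x4
Op 4 fold_left: fold axis v@6; visible region now rows[8,16) x cols[4,6) = 8x2
Op 5 fold_down: fold axis h@12; visible region now rows[12,16) x cols[4,6) = 4x2
Op 6 cut(3, 0): punch at orig (15,4); cuts so far [(15, 4)]; region rows[12,16) x cols[4,6) = 4x2
Op 7 cut(2, 0): punch at orig (14,4); cuts so far [(14, 4), (15, 4)]; region rows[12,16) x cols[4,6) = 4x2
Unfold 1 (reflect across h@12): 4 holes -> [(8, 4), (9, 4), (14, 4), (15, 4)]
Unfold 2 (reflect across v@6): 8 holes -> [(8, 4), (8, 7), (9, 4), (9, 7), (14, 4), (14, 7), (15, 4), (15, 7)]
Unfold 3 (reflect across v@4): 16 holes -> [(8, 0), (8, 3), (8, 4), (8, 7), (9, 0), (9, 3), (9, 4), (9, 7), (14, 0), (14, 3), (14, 4), (14, 7), (15, 0), (15, 3), (15, 4), (15, 7)]
Unfold 4 (reflect across h@8): 32 holes -> [(0, 0), (0, 3), (0, 4), (0, 7), (1, 0), (1, 3), (1, 4), (1, 7), (6, 0), (6, 3), (6, 4), (6, 7), (7, 0), (7, 3), (7, 4), (7, 7), (8, 0), (8, 3), (8, 4), (8, 7), (9, 0), (9, 3), (9, 4), (9, 7), (14, 0), (14, 3), (14, 4), (14, 7), (15, 0), (15, 3), (15, 4), (15, 7)]
Unfold 5 (reflect across v@8): 64 holes -> [(0, 0), (0, 3), (0, 4), (0, 7), (0, 8), (0, 11), (0, 12), (0, 15), (1, 0), (1, 3), (1, 4), (1, 7), (1, 8), (1, 11), (1, 12), (1, 15), (6, 0), (6, 3), (6, 4), (6, 7), (6, 8), (6, 11), (6, 12), (6, 15), (7, 0), (7, 3), (7, 4), (7, 7), (7, 8), (7, 11), (7, 12), (7, 15), (8, 0), (8, 3), (8, 4), (8, 7), (8, 8), (8, 11), (8, 12), (8, 15), (9, 0), (9, 3), (9, 4), (9, 7), (9, 8), (9, 11), (9, 12), (9, 15), (14, 0), (14, 3), (14, 4), (14, 7), (14, 8), (14, 11), (14, 12), (14, 15), (15, 0), (15, 3), (15, 4), (15, 7), (15, 8), (15, 11), (15, 12), (15, 15)]

Answer: O..OO..OO..OO..O
O..OO..OO..OO..O
................
................
................
................
O..OO..OO..OO..O
O..OO..OO..OO..O
O..OO..OO..OO..O
O..OO..OO..OO..O
................
................
................
................
O..OO..OO..OO..O
O..OO..OO..OO..O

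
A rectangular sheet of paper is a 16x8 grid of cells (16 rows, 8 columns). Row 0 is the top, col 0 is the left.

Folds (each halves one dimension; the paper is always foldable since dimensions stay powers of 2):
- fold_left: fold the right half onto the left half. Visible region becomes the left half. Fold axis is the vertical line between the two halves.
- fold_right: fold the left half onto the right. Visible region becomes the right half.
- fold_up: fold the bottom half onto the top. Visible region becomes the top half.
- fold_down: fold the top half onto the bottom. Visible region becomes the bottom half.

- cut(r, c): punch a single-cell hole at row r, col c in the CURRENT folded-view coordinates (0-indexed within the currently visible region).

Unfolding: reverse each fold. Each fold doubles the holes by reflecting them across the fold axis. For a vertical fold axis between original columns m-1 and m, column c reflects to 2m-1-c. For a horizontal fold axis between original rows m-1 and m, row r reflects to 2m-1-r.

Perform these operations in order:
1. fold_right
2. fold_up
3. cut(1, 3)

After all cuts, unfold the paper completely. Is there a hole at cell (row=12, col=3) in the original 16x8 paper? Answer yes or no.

Answer: no

Derivation:
Op 1 fold_right: fold axis v@4; visible region now rows[0,16) x cols[4,8) = 16x4
Op 2 fold_up: fold axis h@8; visible region now rows[0,8) x cols[4,8) = 8x4
Op 3 cut(1, 3): punch at orig (1,7); cuts so far [(1, 7)]; region rows[0,8) x cols[4,8) = 8x4
Unfold 1 (reflect across h@8): 2 holes -> [(1, 7), (14, 7)]
Unfold 2 (reflect across v@4): 4 holes -> [(1, 0), (1, 7), (14, 0), (14, 7)]
Holes: [(1, 0), (1, 7), (14, 0), (14, 7)]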